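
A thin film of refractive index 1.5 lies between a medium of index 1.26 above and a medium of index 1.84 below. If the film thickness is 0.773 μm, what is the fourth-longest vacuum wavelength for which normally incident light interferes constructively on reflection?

Ray reflecting at the top interface goes from n = 1.26 toward n = 1.5: a half-wave phase shift.
Bottom surface (1.5 → 1.84): reflection off a higher-index medium gives a half-wave phase shift.
Net: no relative phase inversion (both shifts match).
So the condition for constructive reflection is 2 n t = m λ.
λ = 2 n t / m. The fourth-longest wavelength is m = 4: λ = 2 × 1.5 × 773 / 4.00 = 580 nm.

580 nm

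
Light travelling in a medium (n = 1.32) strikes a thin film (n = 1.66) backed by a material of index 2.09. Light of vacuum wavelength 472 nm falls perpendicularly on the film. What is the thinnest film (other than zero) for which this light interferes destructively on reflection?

71.1 nm

At the upper boundary (n = 1.32 to n = 1.66) the reflected ray undergoes a half-wave phase shift.
Bottom surface (1.66 → 2.09): reflection off a higher-index medium gives a half-wave phase shift.
Zero or two π shifts → no net half-wave offset.
So the condition for destructive reflection is 2 n t = (m + ½) λ.
Minimum at m = 0: t = λ / (4 n) = 472 / (4 × 1.66) = 71.1 nm.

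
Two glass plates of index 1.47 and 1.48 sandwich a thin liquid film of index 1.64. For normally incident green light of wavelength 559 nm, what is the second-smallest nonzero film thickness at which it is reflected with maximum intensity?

256 nm

Top surface (1.47 → 1.64): reflection off a higher-index medium gives a half-wave phase shift.
Ray reflecting at the bottom interface goes from n = 1.64 toward n = 1.48: no phase shift.
The two reflections differ by half a wavelength.
So the condition for constructive reflection is 2 n t = (m + ½) λ.
The second-smallest nonzero thickness corresponds to m = 1: t = (m + ½) λ / (2 n) = 1.50 × 559 / (2 × 1.64) = 256 nm.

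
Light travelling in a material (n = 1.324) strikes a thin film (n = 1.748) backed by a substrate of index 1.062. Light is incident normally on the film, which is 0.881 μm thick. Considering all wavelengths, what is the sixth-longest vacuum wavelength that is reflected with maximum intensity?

Top surface (1.324 → 1.748): reflection off a higher-index medium gives a half-wave phase shift.
Ray reflecting at the bottom interface goes from n = 1.748 toward n = 1.062: no phase shift.
Net: one phase inversion between the two reflected rays.
With one net inversion, constructive interference in reflection requires 2 n t = (m + ½) λ.
λ = 2 n t / (m + ½). The sixth-longest wavelength is m = 5: λ = 2 × 1.748 × 881 / 5.50 = 560 nm.

560 nm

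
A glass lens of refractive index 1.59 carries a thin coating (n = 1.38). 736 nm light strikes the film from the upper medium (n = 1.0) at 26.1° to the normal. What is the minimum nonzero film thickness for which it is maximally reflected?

Top surface (1.0 → 1.38): reflection off a higher-index medium gives a half-wave phase shift.
Ray reflecting at the bottom interface goes from n = 1.38 toward n = 1.59: a half-wave phase shift.
Zero or two π shifts → no net half-wave offset.
So the condition for constructive reflection is 2 n t cos θ_r = m λ.
Snell's law: 1.0 sin 26.1° = 1.38 sin θ_r → sin θ_r = 0.319, cos θ_r = 0.948.
Minimum nonzero at m = 1: t = λ / (2 n cos θ_r) = 736 / (2 × 1.38 × 0.948) = 281 nm.

281 nm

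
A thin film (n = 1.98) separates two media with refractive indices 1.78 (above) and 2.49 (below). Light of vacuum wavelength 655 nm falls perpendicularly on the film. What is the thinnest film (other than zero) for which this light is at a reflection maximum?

Ray reflecting at the top interface goes from n = 1.78 toward n = 1.98: a half-wave phase shift.
At the lower boundary (n = 1.98 to n = 2.49) the reflected ray undergoes a half-wave phase shift.
The two reflections carry the same phase change, so no net offset.
With no net inversion, constructive interference in reflection requires 2 n t = m λ.
Minimum nonzero at m = 1: t = λ / (2 n) = 655 / (2 × 1.98) = 165 nm.

165 nm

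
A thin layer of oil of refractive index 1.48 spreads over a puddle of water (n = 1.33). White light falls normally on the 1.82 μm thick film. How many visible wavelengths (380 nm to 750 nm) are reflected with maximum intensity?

Ray reflecting at the top interface goes from n = 1.0 toward n = 1.48: a half-wave phase shift.
Ray reflecting at the bottom interface goes from n = 1.48 toward n = 1.33: no phase shift.
Exactly one π shift → a net half-wave offset.
With one net inversion, constructive interference in reflection requires 2 n t = (m + ½) λ.
λ = 2 n t / (m + ½) = 5387 / (m + ½) nm.
m=6: 829 nm (IR); m=7: 718 nm (visible); m=8: 634 nm (visible); m=9: 567 nm (visible); m=10: 513 nm (visible); m=11: 468 nm (visible); m=12: 431 nm (visible); m=13: 399 nm (visible); m=14: 372 nm (UV).

7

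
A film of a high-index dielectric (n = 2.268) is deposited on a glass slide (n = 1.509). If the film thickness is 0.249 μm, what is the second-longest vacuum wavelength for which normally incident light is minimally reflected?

Top surface (1.0 → 2.268): reflection off a higher-index medium gives a half-wave phase shift.
Bottom surface (2.268 → 1.509): reflection off a lower-index medium gives no phase shift.
Net: one phase inversion between the two reflected rays.
With one net inversion, destructive interference in reflection requires 2 n t = m λ.
λ = 2 n t / m. The second-longest wavelength is m = 2: λ = 2 × 2.268 × 249 / 2.00 = 565 nm.

565 nm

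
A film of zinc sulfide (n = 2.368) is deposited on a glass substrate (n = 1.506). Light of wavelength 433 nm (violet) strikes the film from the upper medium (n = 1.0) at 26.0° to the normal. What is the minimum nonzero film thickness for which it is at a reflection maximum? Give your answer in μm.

0.0465 μm

At the upper boundary (n = 1.0 to n = 2.368) the reflected ray undergoes a half-wave phase shift.
At the lower boundary (n = 2.368 to n = 1.506) the reflected ray undergoes no phase shift.
Net: one phase inversion between the two reflected rays.
With one net inversion, constructive interference in reflection requires 2 n t cos θ_r = (m + ½) λ.
Snell's law: 1.0 sin 26.0° = 2.368 sin θ_r → sin θ_r = 0.185, cos θ_r = 0.983.
Minimum at m = 0: t = λ / (4 n cos θ_r) = 433 / (4 × 2.368 × 0.983) = 46.5 nm.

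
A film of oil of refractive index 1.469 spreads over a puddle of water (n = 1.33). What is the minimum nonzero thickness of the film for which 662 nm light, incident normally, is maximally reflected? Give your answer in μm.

0.113 μm

Ray reflecting at the top interface goes from n = 1.0 toward n = 1.469: a half-wave phase shift.
At the lower boundary (n = 1.469 to n = 1.33) the reflected ray undergoes no phase shift.
Net: one phase inversion between the two reflected rays.
With one net inversion, constructive interference in reflection requires 2 n t = (m + ½) λ.
Minimum at m = 0: t = λ / (4 n) = 662 / (4 × 1.469) = 113 nm.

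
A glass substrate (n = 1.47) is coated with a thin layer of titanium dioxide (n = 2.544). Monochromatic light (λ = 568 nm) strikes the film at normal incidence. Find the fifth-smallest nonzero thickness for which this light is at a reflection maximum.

502 nm

Top surface (1.0 → 2.544): reflection off a higher-index medium gives a half-wave phase shift.
Bottom surface (2.544 → 1.47): reflection off a lower-index medium gives no phase shift.
Net: one phase inversion between the two reflected rays.
For maximum reflection here: 2 n t = (m + ½) λ.
The fifth-smallest nonzero thickness corresponds to m = 4: t = (m + ½) λ / (2 n) = 4.50 × 568 / (2 × 2.544) = 502 nm.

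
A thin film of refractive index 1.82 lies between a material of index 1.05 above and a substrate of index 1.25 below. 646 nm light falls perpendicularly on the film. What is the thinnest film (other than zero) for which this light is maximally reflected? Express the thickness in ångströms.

Ray reflecting at the top interface goes from n = 1.05 toward n = 1.82: a half-wave phase shift.
Bottom surface (1.82 → 1.25): reflection off a lower-index medium gives no phase shift.
Exactly one π shift → a net half-wave offset.
So the condition for constructive reflection is 2 n t = (m + ½) λ.
Minimum at m = 0: t = λ / (4 n) = 646 / (4 × 1.82) = 88.7 nm.

887 Å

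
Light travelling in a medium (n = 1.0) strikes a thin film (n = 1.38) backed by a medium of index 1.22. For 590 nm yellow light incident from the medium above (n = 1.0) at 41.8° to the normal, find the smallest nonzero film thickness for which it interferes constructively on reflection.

Top surface (1.0 → 1.38): reflection off a higher-index medium gives a half-wave phase shift.
At the lower boundary (n = 1.38 to n = 1.22) the reflected ray undergoes no phase shift.
Net: one phase inversion between the two reflected rays.
With one net inversion, constructive interference in reflection requires 2 n t cos θ_r = (m + ½) λ.
Snell's law: 1.0 sin 41.8° = 1.38 sin θ_r → sin θ_r = 0.483, cos θ_r = 0.876.
Minimum at m = 0: t = λ / (4 n cos θ_r) = 590 / (4 × 1.38 × 0.876) = 122 nm.

122 nm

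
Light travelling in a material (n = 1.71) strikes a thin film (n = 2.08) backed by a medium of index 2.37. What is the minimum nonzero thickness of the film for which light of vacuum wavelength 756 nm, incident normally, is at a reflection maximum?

Top surface (1.71 → 2.08): reflection off a higher-index medium gives a half-wave phase shift.
At the lower boundary (n = 2.08 to n = 2.37) the reflected ray undergoes a half-wave phase shift.
Zero or two π shifts → no net half-wave offset.
With no net inversion, constructive interference in reflection requires 2 n t = m λ.
Minimum nonzero at m = 1: t = λ / (2 n) = 756 / (2 × 2.08) = 182 nm.

182 nm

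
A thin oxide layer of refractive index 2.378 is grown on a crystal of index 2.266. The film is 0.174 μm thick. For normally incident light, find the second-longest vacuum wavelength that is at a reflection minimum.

414 nm

At the upper boundary (n = 1.0 to n = 2.378) the reflected ray undergoes a half-wave phase shift.
Bottom surface (2.378 → 2.266): reflection off a lower-index medium gives no phase shift.
Net: one phase inversion between the two reflected rays.
So the condition for destructive reflection is 2 n t = m λ.
λ = 2 n t / m. The second-longest wavelength is m = 2: λ = 2 × 2.378 × 174 / 2.00 = 414 nm.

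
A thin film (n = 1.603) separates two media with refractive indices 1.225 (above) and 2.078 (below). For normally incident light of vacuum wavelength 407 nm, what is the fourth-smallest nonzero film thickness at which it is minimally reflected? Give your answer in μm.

At the upper boundary (n = 1.225 to n = 1.603) the reflected ray undergoes a half-wave phase shift.
At the lower boundary (n = 1.603 to n = 2.078) the reflected ray undergoes a half-wave phase shift.
The two reflections carry the same phase change, so no net offset.
For minimum reflection here: 2 n t = (m + ½) λ.
The fourth-smallest nonzero thickness corresponds to m = 3: t = (m + ½) λ / (2 n) = 3.50 × 407 / (2 × 1.603) = 444 nm.

0.444 μm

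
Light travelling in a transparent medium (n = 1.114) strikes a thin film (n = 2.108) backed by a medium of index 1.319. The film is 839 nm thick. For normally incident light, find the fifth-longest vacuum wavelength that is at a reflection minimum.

Top surface (1.114 → 2.108): reflection off a higher-index medium gives a half-wave phase shift.
Ray reflecting at the bottom interface goes from n = 2.108 toward n = 1.319: no phase shift.
Net: one phase inversion between the two reflected rays.
With one net inversion, destructive interference in reflection requires 2 n t = m λ.
λ = 2 n t / m. The fifth-longest wavelength is m = 5: λ = 2 × 2.108 × 839 / 5.00 = 707 nm.

707 nm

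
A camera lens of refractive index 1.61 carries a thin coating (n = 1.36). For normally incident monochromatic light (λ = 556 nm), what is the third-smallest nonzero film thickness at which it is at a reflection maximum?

613 nm

At the upper boundary (n = 1.0 to n = 1.36) the reflected ray undergoes a half-wave phase shift.
At the lower boundary (n = 1.36 to n = 1.61) the reflected ray undergoes a half-wave phase shift.
Zero or two π shifts → no net half-wave offset.
For strong reflection here: 2 n t = m λ.
The third-smallest nonzero thickness corresponds to m = 3: t = m λ / (2 n) = 3.00 × 556 / (2 × 1.36) = 613 nm.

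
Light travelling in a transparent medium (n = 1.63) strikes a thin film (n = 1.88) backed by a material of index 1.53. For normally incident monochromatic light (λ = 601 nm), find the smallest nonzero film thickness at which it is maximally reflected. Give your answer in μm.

At the upper boundary (n = 1.63 to n = 1.88) the reflected ray undergoes a half-wave phase shift.
Ray reflecting at the bottom interface goes from n = 1.88 toward n = 1.53: no phase shift.
The two reflections differ by half a wavelength.
With one net inversion, constructive interference in reflection requires 2 n t = (m + ½) λ.
Minimum at m = 0: t = λ / (4 n) = 601 / (4 × 1.88) = 79.9 nm.

0.0799 μm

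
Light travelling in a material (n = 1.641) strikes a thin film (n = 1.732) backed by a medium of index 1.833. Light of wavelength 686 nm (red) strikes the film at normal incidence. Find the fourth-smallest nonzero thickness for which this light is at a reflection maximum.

Top surface (1.641 → 1.732): reflection off a higher-index medium gives a half-wave phase shift.
Bottom surface (1.732 → 1.833): reflection off a higher-index medium gives a half-wave phase shift.
The two reflections carry the same phase change, so no net offset.
With no net inversion, constructive interference in reflection requires 2 n t = m λ.
The fourth-smallest nonzero thickness corresponds to m = 4: t = m λ / (2 n) = 4.00 × 686 / (2 × 1.732) = 792 nm.

792 nm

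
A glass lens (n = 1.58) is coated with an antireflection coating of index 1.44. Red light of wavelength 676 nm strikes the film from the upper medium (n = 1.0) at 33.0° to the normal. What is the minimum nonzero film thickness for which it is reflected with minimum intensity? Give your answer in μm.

At the upper boundary (n = 1.0 to n = 1.44) the reflected ray undergoes a half-wave phase shift.
Ray reflecting at the bottom interface goes from n = 1.44 toward n = 1.58: a half-wave phase shift.
Net: no relative phase inversion (both shifts match).
For weak reflection here: 2 n t cos θ_r = (m + ½) λ.
Snell's law: 1.0 sin 33.0° = 1.44 sin θ_r → sin θ_r = 0.378, cos θ_r = 0.926.
Minimum at m = 0: t = λ / (4 n cos θ_r) = 676 / (4 × 1.44 × 0.926) = 127 nm.

0.127 μm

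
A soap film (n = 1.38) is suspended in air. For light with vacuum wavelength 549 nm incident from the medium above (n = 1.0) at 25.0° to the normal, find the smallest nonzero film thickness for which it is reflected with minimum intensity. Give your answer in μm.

0.209 μm

At the upper boundary (n = 1.0 to n = 1.38) the reflected ray undergoes a half-wave phase shift.
Bottom surface (1.38 → 1.0): reflection off a lower-index medium gives no phase shift.
Net: one phase inversion between the two reflected rays.
So the condition for destructive reflection is 2 n t cos θ_r = m λ.
Snell's law: 1.0 sin 25.0° = 1.38 sin θ_r → sin θ_r = 0.306, cos θ_r = 0.952.
Minimum nonzero at m = 1: t = λ / (2 n cos θ_r) = 549 / (2 × 1.38 × 0.952) = 209 nm.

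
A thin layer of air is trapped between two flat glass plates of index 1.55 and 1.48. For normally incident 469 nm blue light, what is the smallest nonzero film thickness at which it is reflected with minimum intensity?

235 nm

At the upper boundary (n = 1.55 to n = 1.0) the reflected ray undergoes no phase shift.
Bottom surface (1.0 → 1.48): reflection off a higher-index medium gives a half-wave phase shift.
Exactly one π shift → a net half-wave offset.
With one net inversion, destructive interference in reflection requires 2 n t = m λ.
The smallest nonzero thickness corresponds to m = 1: t = m λ / (2 n) = 1.00 × 469 / (2 × 1.0) = 235 nm.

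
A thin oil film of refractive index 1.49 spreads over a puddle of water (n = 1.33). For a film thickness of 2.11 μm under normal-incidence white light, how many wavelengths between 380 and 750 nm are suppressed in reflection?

At the upper boundary (n = 1.0 to n = 1.49) the reflected ray undergoes a half-wave phase shift.
At the lower boundary (n = 1.49 to n = 1.33) the reflected ray undergoes no phase shift.
The two reflections differ by half a wavelength.
So the condition for destructive reflection is 2 n t = m λ.
λ = 2 n t / m = 6288 / m nm.
m=8: 786 nm (IR); m=9: 699 nm (visible); m=10: 629 nm (visible); m=11: 572 nm (visible); m=12: 524 nm (visible); m=13: 484 nm (visible); m=14: 449 nm (visible); m=15: 419 nm (visible); m=16: 393 nm (visible); m=17: 370 nm (UV).

8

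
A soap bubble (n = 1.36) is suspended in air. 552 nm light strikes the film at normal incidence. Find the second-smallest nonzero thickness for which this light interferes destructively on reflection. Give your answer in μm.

0.406 μm

Top surface (1.0 → 1.36): reflection off a higher-index medium gives a half-wave phase shift.
Bottom surface (1.36 → 1.0): reflection off a lower-index medium gives no phase shift.
Net: one phase inversion between the two reflected rays.
With one net inversion, destructive interference in reflection requires 2 n t = m λ.
The second-smallest nonzero thickness corresponds to m = 2: t = m λ / (2 n) = 2.00 × 552 / (2 × 1.36) = 406 nm.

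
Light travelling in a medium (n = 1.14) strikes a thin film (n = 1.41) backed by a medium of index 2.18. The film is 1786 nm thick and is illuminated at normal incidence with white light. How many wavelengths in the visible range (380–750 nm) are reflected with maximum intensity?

At the upper boundary (n = 1.14 to n = 1.41) the reflected ray undergoes a half-wave phase shift.
Ray reflecting at the bottom interface goes from n = 1.41 toward n = 2.18: a half-wave phase shift.
Zero or two π shifts → no net half-wave offset.
So the condition for constructive reflection is 2 n t = m λ.
λ = 2 n t / m = 5037 / m nm.
m=6: 839 nm (IR); m=7: 720 nm (visible); m=8: 630 nm (visible); m=9: 560 nm (visible); m=10: 504 nm (visible); m=11: 458 nm (visible); m=12: 420 nm (visible); m=13: 387 nm (visible); m=14: 360 nm (UV).

7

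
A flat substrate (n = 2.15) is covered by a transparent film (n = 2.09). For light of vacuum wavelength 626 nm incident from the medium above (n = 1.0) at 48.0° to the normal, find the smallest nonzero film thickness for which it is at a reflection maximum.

160 nm

Top surface (1.0 → 2.09): reflection off a higher-index medium gives a half-wave phase shift.
Ray reflecting at the bottom interface goes from n = 2.09 toward n = 2.15: a half-wave phase shift.
The two reflections carry the same phase change, so no net offset.
With no net inversion, constructive interference in reflection requires 2 n t cos θ_r = m λ.
Snell's law: 1.0 sin 48.0° = 2.09 sin θ_r → sin θ_r = 0.356, cos θ_r = 0.935.
Minimum nonzero at m = 1: t = λ / (2 n cos θ_r) = 626 / (2 × 2.09 × 0.935) = 160 nm.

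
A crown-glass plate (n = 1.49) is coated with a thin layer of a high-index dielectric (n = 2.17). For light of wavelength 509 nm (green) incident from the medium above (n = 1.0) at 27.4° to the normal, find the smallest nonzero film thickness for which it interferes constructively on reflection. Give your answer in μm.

Ray reflecting at the top interface goes from n = 1.0 toward n = 2.17: a half-wave phase shift.
Ray reflecting at the bottom interface goes from n = 2.17 toward n = 1.49: no phase shift.
Net: one phase inversion between the two reflected rays.
For strong reflection here: 2 n t cos θ_r = (m + ½) λ.
Snell's law: 1.0 sin 27.4° = 2.17 sin θ_r → sin θ_r = 0.212, cos θ_r = 0.977.
Minimum at m = 0: t = λ / (4 n cos θ_r) = 509 / (4 × 2.17 × 0.977) = 60.0 nm.

0.0600 μm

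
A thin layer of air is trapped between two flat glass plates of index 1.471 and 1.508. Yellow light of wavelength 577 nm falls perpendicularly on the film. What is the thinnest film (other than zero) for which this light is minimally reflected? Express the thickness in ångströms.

2885 Å

Ray reflecting at the top interface goes from n = 1.471 toward n = 1.0: no phase shift.
Ray reflecting at the bottom interface goes from n = 1.0 toward n = 1.508: a half-wave phase shift.
The two reflections differ by half a wavelength.
With one net inversion, destructive interference in reflection requires 2 n t = m λ.
Minimum nonzero at m = 1: t = λ / (2 n) = 577 / (2 × 1.0) = 289 nm.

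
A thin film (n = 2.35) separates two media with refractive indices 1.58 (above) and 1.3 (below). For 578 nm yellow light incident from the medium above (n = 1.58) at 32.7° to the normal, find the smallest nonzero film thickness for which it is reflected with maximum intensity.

66.0 nm

At the upper boundary (n = 1.58 to n = 2.35) the reflected ray undergoes a half-wave phase shift.
Bottom surface (2.35 → 1.3): reflection off a lower-index medium gives no phase shift.
Net: one phase inversion between the two reflected rays.
For strong reflection here: 2 n t cos θ_r = (m + ½) λ.
Snell's law: 1.58 sin 32.7° = 2.35 sin θ_r → sin θ_r = 0.363, cos θ_r = 0.932.
Minimum at m = 0: t = λ / (4 n cos θ_r) = 578 / (4 × 2.35 × 0.932) = 66.0 nm.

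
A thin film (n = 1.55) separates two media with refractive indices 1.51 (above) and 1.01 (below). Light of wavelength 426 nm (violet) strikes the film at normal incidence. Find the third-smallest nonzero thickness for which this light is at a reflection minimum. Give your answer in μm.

0.412 μm

At the upper boundary (n = 1.51 to n = 1.55) the reflected ray undergoes a half-wave phase shift.
Bottom surface (1.55 → 1.01): reflection off a lower-index medium gives no phase shift.
Net: one phase inversion between the two reflected rays.
For weak reflection here: 2 n t = m λ.
The third-smallest nonzero thickness corresponds to m = 3: t = m λ / (2 n) = 3.00 × 426 / (2 × 1.55) = 412 nm.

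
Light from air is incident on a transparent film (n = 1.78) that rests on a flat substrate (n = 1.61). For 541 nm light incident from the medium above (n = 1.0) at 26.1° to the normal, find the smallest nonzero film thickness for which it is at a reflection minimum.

157 nm

Top surface (1.0 → 1.78): reflection off a higher-index medium gives a half-wave phase shift.
Ray reflecting at the bottom interface goes from n = 1.78 toward n = 1.61: no phase shift.
Net: one phase inversion between the two reflected rays.
So the condition for destructive reflection is 2 n t cos θ_r = m λ.
Snell's law: 1.0 sin 26.1° = 1.78 sin θ_r → sin θ_r = 0.247, cos θ_r = 0.969.
Minimum nonzero at m = 1: t = λ / (2 n cos θ_r) = 541 / (2 × 1.78 × 0.969) = 157 nm.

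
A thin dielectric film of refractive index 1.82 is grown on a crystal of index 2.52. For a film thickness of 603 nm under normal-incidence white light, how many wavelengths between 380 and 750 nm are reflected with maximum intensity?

3

Top surface (1.0 → 1.82): reflection off a higher-index medium gives a half-wave phase shift.
At the lower boundary (n = 1.82 to n = 2.52) the reflected ray undergoes a half-wave phase shift.
Zero or two π shifts → no net half-wave offset.
For strong reflection here: 2 n t = m λ.
λ = 2 n t / m = 2195 / m nm.
m=2: 1097 nm (IR); m=3: 732 nm (visible); m=4: 549 nm (visible); m=5: 439 nm (visible); m=6: 366 nm (UV).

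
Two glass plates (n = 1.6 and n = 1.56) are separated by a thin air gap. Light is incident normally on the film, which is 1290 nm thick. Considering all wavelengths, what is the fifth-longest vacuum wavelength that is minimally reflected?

516 nm

Ray reflecting at the top interface goes from n = 1.6 toward n = 1.0: no phase shift.
Ray reflecting at the bottom interface goes from n = 1.0 toward n = 1.56: a half-wave phase shift.
Net: one phase inversion between the two reflected rays.
For minimum reflection here: 2 n t = m λ.
λ = 2 n t / m. The fifth-longest wavelength is m = 5: λ = 2 × 1.0 × 1290 / 5.00 = 516 nm.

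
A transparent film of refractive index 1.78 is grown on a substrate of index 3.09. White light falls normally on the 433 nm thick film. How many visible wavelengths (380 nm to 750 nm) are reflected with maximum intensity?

At the upper boundary (n = 1.0 to n = 1.78) the reflected ray undergoes a half-wave phase shift.
At the lower boundary (n = 1.78 to n = 3.09) the reflected ray undergoes a half-wave phase shift.
Net: no relative phase inversion (both shifts match).
So the condition for constructive reflection is 2 n t = m λ.
λ = 2 n t / m = 1541 / m nm.
m=2: 771 nm (IR); m=3: 514 nm (visible); m=4: 385 nm (visible); m=5: 308 nm (UV).

2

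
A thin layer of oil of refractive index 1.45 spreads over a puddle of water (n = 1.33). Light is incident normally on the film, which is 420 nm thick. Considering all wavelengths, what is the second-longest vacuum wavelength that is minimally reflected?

At the upper boundary (n = 1.0 to n = 1.45) the reflected ray undergoes a half-wave phase shift.
Bottom surface (1.45 → 1.33): reflection off a lower-index medium gives no phase shift.
Net: one phase inversion between the two reflected rays.
So the condition for destructive reflection is 2 n t = m λ.
λ = 2 n t / m. The second-longest wavelength is m = 2: λ = 2 × 1.45 × 420 / 2.00 = 609 nm.

609 nm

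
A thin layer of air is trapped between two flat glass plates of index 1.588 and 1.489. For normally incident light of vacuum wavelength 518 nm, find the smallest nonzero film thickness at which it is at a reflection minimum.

259 nm

At the upper boundary (n = 1.588 to n = 1.0) the reflected ray undergoes no phase shift.
At the lower boundary (n = 1.0 to n = 1.489) the reflected ray undergoes a half-wave phase shift.
Net: one phase inversion between the two reflected rays.
For weak reflection here: 2 n t = m λ.
Minimum nonzero at m = 1: t = λ / (2 n) = 518 / (2 × 1.0) = 259 nm.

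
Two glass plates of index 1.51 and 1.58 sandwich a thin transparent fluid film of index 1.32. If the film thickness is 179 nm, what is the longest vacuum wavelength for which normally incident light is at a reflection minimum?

At the upper boundary (n = 1.51 to n = 1.32) the reflected ray undergoes no phase shift.
At the lower boundary (n = 1.32 to n = 1.58) the reflected ray undergoes a half-wave phase shift.
Net: one phase inversion between the two reflected rays.
With one net inversion, destructive interference in reflection requires 2 n t = m λ.
λ = 2 n t / m. The longest wavelength is m = 1: λ = 2 × 1.32 × 179 / 1.00 = 473 nm.

473 nm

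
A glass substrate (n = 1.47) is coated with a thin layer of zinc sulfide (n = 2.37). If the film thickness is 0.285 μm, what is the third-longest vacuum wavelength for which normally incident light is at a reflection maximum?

540 nm

At the upper boundary (n = 1.0 to n = 2.37) the reflected ray undergoes a half-wave phase shift.
Bottom surface (2.37 → 1.47): reflection off a lower-index medium gives no phase shift.
Exactly one π shift → a net half-wave offset.
So the condition for constructive reflection is 2 n t = (m + ½) λ.
λ = 2 n t / (m + ½). The third-longest wavelength is m = 2: λ = 2 × 2.37 × 285 / 2.50 = 540 nm.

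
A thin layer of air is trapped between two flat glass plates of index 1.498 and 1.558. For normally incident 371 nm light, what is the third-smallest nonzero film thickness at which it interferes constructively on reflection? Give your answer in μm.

At the upper boundary (n = 1.498 to n = 1.0) the reflected ray undergoes no phase shift.
At the lower boundary (n = 1.0 to n = 1.558) the reflected ray undergoes a half-wave phase shift.
Net: one phase inversion between the two reflected rays.
With one net inversion, constructive interference in reflection requires 2 n t = (m + ½) λ.
The third-smallest nonzero thickness corresponds to m = 2: t = (m + ½) λ / (2 n) = 2.50 × 371 / (2 × 1.0) = 464 nm.

0.464 μm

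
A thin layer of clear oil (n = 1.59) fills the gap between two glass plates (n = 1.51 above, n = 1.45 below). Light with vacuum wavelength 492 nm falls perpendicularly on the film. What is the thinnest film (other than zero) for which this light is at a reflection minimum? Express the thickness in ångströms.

Top surface (1.51 → 1.59): reflection off a higher-index medium gives a half-wave phase shift.
Bottom surface (1.59 → 1.45): reflection off a lower-index medium gives no phase shift.
Exactly one π shift → a net half-wave offset.
So the condition for destructive reflection is 2 n t = m λ.
Minimum nonzero at m = 1: t = λ / (2 n) = 492 / (2 × 1.59) = 155 nm.

1547 Å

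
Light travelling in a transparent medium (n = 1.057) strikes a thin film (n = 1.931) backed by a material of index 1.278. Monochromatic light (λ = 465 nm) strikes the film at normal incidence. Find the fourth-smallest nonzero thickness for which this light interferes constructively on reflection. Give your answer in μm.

0.421 μm

At the upper boundary (n = 1.057 to n = 1.931) the reflected ray undergoes a half-wave phase shift.
Bottom surface (1.931 → 1.278): reflection off a lower-index medium gives no phase shift.
Net: one phase inversion between the two reflected rays.
For bright reflection here: 2 n t = (m + ½) λ.
The fourth-smallest nonzero thickness corresponds to m = 3: t = (m + ½) λ / (2 n) = 3.50 × 465 / (2 × 1.931) = 421 nm.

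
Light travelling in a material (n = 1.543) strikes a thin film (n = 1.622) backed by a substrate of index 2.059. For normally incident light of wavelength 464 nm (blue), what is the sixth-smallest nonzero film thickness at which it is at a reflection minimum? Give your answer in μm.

0.787 μm

At the upper boundary (n = 1.543 to n = 1.622) the reflected ray undergoes a half-wave phase shift.
Ray reflecting at the bottom interface goes from n = 1.622 toward n = 2.059: a half-wave phase shift.
Net: no relative phase inversion (both shifts match).
For dark reflection here: 2 n t = (m + ½) λ.
The sixth-smallest nonzero thickness corresponds to m = 5: t = (m + ½) λ / (2 n) = 5.50 × 464 / (2 × 1.622) = 787 nm.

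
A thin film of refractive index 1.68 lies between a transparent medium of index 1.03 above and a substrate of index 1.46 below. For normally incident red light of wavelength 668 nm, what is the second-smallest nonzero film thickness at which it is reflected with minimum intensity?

At the upper boundary (n = 1.03 to n = 1.68) the reflected ray undergoes a half-wave phase shift.
Ray reflecting at the bottom interface goes from n = 1.68 toward n = 1.46: no phase shift.
Net: one phase inversion between the two reflected rays.
So the condition for destructive reflection is 2 n t = m λ.
The second-smallest nonzero thickness corresponds to m = 2: t = m λ / (2 n) = 2.00 × 668 / (2 × 1.68) = 398 nm.

398 nm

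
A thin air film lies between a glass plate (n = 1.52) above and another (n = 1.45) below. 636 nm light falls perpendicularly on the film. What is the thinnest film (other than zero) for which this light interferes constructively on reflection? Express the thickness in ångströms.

At the upper boundary (n = 1.52 to n = 1.0) the reflected ray undergoes no phase shift.
Ray reflecting at the bottom interface goes from n = 1.0 toward n = 1.45: a half-wave phase shift.
Exactly one π shift → a net half-wave offset.
So the condition for constructive reflection is 2 n t = (m + ½) λ.
Minimum at m = 0: t = λ / (4 n) = 636 / (4 × 1.0) = 159 nm.

1590 Å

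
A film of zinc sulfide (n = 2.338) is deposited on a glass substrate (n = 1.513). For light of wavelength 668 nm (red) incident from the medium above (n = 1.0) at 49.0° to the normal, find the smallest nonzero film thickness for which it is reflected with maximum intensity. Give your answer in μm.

At the upper boundary (n = 1.0 to n = 2.338) the reflected ray undergoes a half-wave phase shift.
At the lower boundary (n = 2.338 to n = 1.513) the reflected ray undergoes no phase shift.
Exactly one π shift → a net half-wave offset.
So the condition for constructive reflection is 2 n t cos θ_r = (m + ½) λ.
Snell's law: 1.0 sin 49.0° = 2.338 sin θ_r → sin θ_r = 0.323, cos θ_r = 0.946.
Minimum at m = 0: t = λ / (4 n cos θ_r) = 668 / (4 × 2.338 × 0.946) = 75.5 nm.

0.0755 μm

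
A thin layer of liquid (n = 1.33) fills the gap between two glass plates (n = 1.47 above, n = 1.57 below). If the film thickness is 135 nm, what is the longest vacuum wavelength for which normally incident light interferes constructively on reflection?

718 nm

Top surface (1.47 → 1.33): reflection off a lower-index medium gives no phase shift.
Bottom surface (1.33 → 1.57): reflection off a higher-index medium gives a half-wave phase shift.
Net: one phase inversion between the two reflected rays.
With one net inversion, constructive interference in reflection requires 2 n t = (m + ½) λ.
λ = 2 n t / (m + ½). The longest wavelength is m = 0: λ = 2 × 1.33 × 135 / 0.500 = 718 nm.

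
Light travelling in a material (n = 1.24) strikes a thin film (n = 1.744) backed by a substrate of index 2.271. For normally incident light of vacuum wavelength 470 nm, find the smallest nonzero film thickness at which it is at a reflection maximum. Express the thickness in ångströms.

1347 Å

Top surface (1.24 → 1.744): reflection off a higher-index medium gives a half-wave phase shift.
Bottom surface (1.744 → 2.271): reflection off a higher-index medium gives a half-wave phase shift.
Net: no relative phase inversion (both shifts match).
For maximum reflection here: 2 n t = m λ.
Minimum nonzero at m = 1: t = λ / (2 n) = 470 / (2 × 1.744) = 135 nm.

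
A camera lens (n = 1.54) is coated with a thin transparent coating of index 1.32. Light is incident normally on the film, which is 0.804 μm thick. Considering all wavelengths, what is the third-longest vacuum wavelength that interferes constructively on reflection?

708 nm

Ray reflecting at the top interface goes from n = 1.0 toward n = 1.32: a half-wave phase shift.
Ray reflecting at the bottom interface goes from n = 1.32 toward n = 1.54: a half-wave phase shift.
Zero or two π shifts → no net half-wave offset.
For bright reflection here: 2 n t = m λ.
λ = 2 n t / m. The third-longest wavelength is m = 3: λ = 2 × 1.32 × 804 / 3.00 = 708 nm.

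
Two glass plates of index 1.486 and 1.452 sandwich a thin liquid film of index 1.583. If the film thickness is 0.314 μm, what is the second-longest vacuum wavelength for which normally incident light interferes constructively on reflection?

Ray reflecting at the top interface goes from n = 1.486 toward n = 1.583: a half-wave phase shift.
Ray reflecting at the bottom interface goes from n = 1.583 toward n = 1.452: no phase shift.
Net: one phase inversion between the two reflected rays.
So the condition for constructive reflection is 2 n t = (m + ½) λ.
λ = 2 n t / (m + ½). The second-longest wavelength is m = 1: λ = 2 × 1.583 × 314 / 1.50 = 663 nm.

663 nm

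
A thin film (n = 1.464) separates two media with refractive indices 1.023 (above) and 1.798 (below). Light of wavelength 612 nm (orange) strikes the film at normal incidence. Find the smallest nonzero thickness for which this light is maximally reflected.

At the upper boundary (n = 1.023 to n = 1.464) the reflected ray undergoes a half-wave phase shift.
Ray reflecting at the bottom interface goes from n = 1.464 toward n = 1.798: a half-wave phase shift.
The two reflections carry the same phase change, so no net offset.
For bright reflection here: 2 n t = m λ.
The smallest nonzero thickness corresponds to m = 1: t = m λ / (2 n) = 1.00 × 612 / (2 × 1.464) = 209 nm.

209 nm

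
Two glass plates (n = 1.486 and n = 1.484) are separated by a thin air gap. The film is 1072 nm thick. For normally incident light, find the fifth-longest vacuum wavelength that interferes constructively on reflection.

476 nm

At the upper boundary (n = 1.486 to n = 1.0) the reflected ray undergoes no phase shift.
At the lower boundary (n = 1.0 to n = 1.484) the reflected ray undergoes a half-wave phase shift.
The two reflections differ by half a wavelength.
With one net inversion, constructive interference in reflection requires 2 n t = (m + ½) λ.
λ = 2 n t / (m + ½). The fifth-longest wavelength is m = 4: λ = 2 × 1.0 × 1072 / 4.50 = 476 nm.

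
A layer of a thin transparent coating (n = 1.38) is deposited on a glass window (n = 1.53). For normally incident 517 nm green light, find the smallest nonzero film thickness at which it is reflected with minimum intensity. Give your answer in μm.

0.0937 μm

At the upper boundary (n = 1.0 to n = 1.38) the reflected ray undergoes a half-wave phase shift.
At the lower boundary (n = 1.38 to n = 1.53) the reflected ray undergoes a half-wave phase shift.
Zero or two π shifts → no net half-wave offset.
With no net inversion, destructive interference in reflection requires 2 n t = (m + ½) λ.
Minimum at m = 0: t = λ / (4 n) = 517 / (4 × 1.38) = 93.7 nm.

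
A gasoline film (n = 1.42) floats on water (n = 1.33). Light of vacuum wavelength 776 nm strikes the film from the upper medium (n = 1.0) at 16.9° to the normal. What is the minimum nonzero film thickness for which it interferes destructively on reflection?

Ray reflecting at the top interface goes from n = 1.0 toward n = 1.42: a half-wave phase shift.
Bottom surface (1.42 → 1.33): reflection off a lower-index medium gives no phase shift.
Net: one phase inversion between the two reflected rays.
So the condition for destructive reflection is 2 n t cos θ_r = m λ.
Snell's law: 1.0 sin 16.9° = 1.42 sin θ_r → sin θ_r = 0.205, cos θ_r = 0.979.
Minimum nonzero at m = 1: t = λ / (2 n cos θ_r) = 776 / (2 × 1.42 × 0.979) = 279 nm.

279 nm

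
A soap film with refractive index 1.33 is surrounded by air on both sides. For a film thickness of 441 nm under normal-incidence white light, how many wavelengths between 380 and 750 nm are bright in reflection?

Ray reflecting at the top interface goes from n = 1.0 toward n = 1.33: a half-wave phase shift.
At the lower boundary (n = 1.33 to n = 1.0) the reflected ray undergoes no phase shift.
Net: one phase inversion between the two reflected rays.
So the condition for constructive reflection is 2 n t = (m + ½) λ.
λ = 2 n t / (m + ½) = 1173 / (m + ½) nm.
m=1: 782 nm (IR); m=2: 469 nm (visible); m=3: 335 nm (UV).

1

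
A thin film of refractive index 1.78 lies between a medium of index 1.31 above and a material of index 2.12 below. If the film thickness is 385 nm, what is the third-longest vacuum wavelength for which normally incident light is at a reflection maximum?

457 nm

Top surface (1.31 → 1.78): reflection off a higher-index medium gives a half-wave phase shift.
Bottom surface (1.78 → 2.12): reflection off a higher-index medium gives a half-wave phase shift.
The two reflections carry the same phase change, so no net offset.
With no net inversion, constructive interference in reflection requires 2 n t = m λ.
λ = 2 n t / m. The third-longest wavelength is m = 3: λ = 2 × 1.78 × 385 / 3.00 = 457 nm.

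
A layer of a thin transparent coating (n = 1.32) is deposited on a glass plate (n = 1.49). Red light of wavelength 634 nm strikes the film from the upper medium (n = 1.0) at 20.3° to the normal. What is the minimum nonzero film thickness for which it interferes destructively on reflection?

124 nm

At the upper boundary (n = 1.0 to n = 1.32) the reflected ray undergoes a half-wave phase shift.
At the lower boundary (n = 1.32 to n = 1.49) the reflected ray undergoes a half-wave phase shift.
Net: no relative phase inversion (both shifts match).
With no net inversion, destructive interference in reflection requires 2 n t cos θ_r = (m + ½) λ.
Snell's law: 1.0 sin 20.3° = 1.32 sin θ_r → sin θ_r = 0.263, cos θ_r = 0.965.
Minimum at m = 0: t = λ / (4 n cos θ_r) = 634 / (4 × 1.32 × 0.965) = 124 nm.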